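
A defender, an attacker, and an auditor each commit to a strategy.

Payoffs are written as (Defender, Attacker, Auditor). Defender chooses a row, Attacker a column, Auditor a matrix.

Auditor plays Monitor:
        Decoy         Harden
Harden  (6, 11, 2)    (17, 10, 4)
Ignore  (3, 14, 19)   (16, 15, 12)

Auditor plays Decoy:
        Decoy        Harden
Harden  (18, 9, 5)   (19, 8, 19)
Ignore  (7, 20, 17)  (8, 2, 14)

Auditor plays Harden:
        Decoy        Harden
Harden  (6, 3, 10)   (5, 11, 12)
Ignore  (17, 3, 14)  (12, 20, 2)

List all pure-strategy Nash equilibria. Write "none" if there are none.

For each player, find the best response to each opponent profile; mutual best responses are the pure NE.
Defender against (Decoy, Monitor): payoffs 6, 3 → best response Harden.
Defender against (Decoy, Decoy): payoffs 18, 7 → best response Harden.
Defender against (Decoy, Harden): payoffs 6, 17 → best response Ignore.
Defender against (Harden, Monitor): payoffs 17, 16 → best response Harden.
Defender against (Harden, Decoy): payoffs 19, 8 → best response Harden.
Defender against (Harden, Harden): payoffs 5, 12 → best response Ignore.
Attacker against (Harden, Monitor): payoffs 11, 10 → best response Decoy.
Attacker against (Harden, Decoy): payoffs 9, 8 → best response Decoy.
Attacker against (Harden, Harden): payoffs 3, 11 → best response Harden.
Attacker against (Ignore, Monitor): payoffs 14, 15 → best response Harden.
Attacker against (Ignore, Decoy): payoffs 20, 2 → best response Decoy.
Attacker against (Ignore, Harden): payoffs 3, 20 → best response Harden.
Auditor against (Harden, Decoy): payoffs 2, 5, 10 → best response Harden.
Auditor against (Harden, Harden): payoffs 4, 19, 12 → best response Decoy.
Auditor against (Ignore, Decoy): payoffs 19, 17, 14 → best response Monitor.
Auditor against (Ignore, Harden): payoffs 12, 14, 2 → best response Decoy.
No profile is a mutual best response for all players.

This game has no pure Nash equilibrium.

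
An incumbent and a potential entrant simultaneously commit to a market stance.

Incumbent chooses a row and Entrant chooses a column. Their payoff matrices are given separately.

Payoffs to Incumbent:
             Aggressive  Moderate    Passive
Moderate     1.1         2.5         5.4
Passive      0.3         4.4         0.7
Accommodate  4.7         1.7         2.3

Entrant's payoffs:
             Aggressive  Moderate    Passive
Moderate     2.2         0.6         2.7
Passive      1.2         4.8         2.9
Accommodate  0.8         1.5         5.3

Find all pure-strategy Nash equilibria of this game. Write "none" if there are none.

(Moderate, Passive); (Passive, Moderate)

Incumbent against Aggressive: payoffs 1.1, 0.3, 4.7 → best response Accommodate.
Incumbent against Moderate: payoffs 2.5, 4.4, 1.7 → best response Passive.
Incumbent against Passive: payoffs 5.4, 0.7, 2.3 → best response Moderate.
Entrant against Moderate: payoffs 2.2, 0.6, 2.7 → best response Passive.
Entrant against Passive: payoffs 1.2, 4.8, 2.9 → best response Moderate.
Entrant against Accommodate: payoffs 0.8, 1.5, 5.3 → best response Passive.
Mutual best responses: (Moderate, Passive); (Passive, Moderate).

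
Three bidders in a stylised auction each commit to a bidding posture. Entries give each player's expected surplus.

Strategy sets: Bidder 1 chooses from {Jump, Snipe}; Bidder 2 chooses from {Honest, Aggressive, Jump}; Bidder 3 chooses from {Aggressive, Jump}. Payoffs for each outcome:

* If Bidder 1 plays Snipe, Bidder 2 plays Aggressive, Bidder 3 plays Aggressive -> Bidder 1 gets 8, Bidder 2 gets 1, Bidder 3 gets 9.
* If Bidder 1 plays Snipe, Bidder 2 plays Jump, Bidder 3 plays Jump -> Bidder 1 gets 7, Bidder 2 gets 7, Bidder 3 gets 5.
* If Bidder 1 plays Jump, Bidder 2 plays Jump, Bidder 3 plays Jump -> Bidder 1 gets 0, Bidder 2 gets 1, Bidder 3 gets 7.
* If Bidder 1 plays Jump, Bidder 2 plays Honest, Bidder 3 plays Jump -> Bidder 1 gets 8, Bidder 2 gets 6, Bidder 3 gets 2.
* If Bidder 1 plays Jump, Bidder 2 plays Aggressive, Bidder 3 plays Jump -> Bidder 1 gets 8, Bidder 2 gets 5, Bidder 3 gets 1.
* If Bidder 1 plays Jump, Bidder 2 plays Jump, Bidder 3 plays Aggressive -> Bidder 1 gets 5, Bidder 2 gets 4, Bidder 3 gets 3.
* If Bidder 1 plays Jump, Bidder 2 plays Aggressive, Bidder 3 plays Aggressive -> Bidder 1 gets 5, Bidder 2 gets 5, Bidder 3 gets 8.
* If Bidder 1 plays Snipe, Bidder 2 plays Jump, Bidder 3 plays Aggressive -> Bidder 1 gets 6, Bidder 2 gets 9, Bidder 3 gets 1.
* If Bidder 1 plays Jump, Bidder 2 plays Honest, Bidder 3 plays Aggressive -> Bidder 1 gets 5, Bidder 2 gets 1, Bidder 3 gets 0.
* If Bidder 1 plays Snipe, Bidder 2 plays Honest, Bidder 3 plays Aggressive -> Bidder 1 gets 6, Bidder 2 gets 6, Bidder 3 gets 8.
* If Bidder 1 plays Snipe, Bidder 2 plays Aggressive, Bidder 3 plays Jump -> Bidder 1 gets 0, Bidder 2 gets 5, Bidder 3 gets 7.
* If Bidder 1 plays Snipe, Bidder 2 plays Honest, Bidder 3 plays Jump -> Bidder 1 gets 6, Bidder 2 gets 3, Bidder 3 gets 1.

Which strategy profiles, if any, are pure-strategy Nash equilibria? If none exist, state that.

The pure Nash equilibria are (Jump, Honest, Jump); (Snipe, Jump, Jump).

(Jump, Honest, Aggressive): Bidder 1 can switch to Snipe (5 → 6). Not NE.
(Jump, Honest, Jump): Bidder 1 gets 8, best alternative 6; Bidder 2 gets 6, best alternative 5; Bidder 3 gets 2, best alternative 0. No profitable deviation — NE.
(Jump, Aggressive, Aggressive): Bidder 1 can switch to Snipe (5 → 8). Not NE.
(Jump, Aggressive, Jump): Bidder 2 can switch to Honest (5 → 6). Not NE.
(Jump, Jump, Aggressive): Bidder 1 can switch to Snipe (5 → 6). Not NE.
(Jump, Jump, Jump): Bidder 1 can switch to Snipe (0 → 7). Not NE.
(Snipe, Honest, Aggressive): Bidder 2 can switch to Jump (6 → 9). Not NE.
(Snipe, Honest, Jump): Bidder 1 can switch to Jump (6 → 8). Not NE.
(Snipe, Aggressive, Aggressive): Bidder 2 can switch to Honest (1 → 6). Not NE.
(Snipe, Jump, Jump): Bidder 1 gets 7, best alternative 0; Bidder 2 gets 7, best alternative 5; Bidder 3 gets 5, best alternative 1. No profitable deviation — NE.
(The remaining 2 profiles each have a profitable deviation by the same check.)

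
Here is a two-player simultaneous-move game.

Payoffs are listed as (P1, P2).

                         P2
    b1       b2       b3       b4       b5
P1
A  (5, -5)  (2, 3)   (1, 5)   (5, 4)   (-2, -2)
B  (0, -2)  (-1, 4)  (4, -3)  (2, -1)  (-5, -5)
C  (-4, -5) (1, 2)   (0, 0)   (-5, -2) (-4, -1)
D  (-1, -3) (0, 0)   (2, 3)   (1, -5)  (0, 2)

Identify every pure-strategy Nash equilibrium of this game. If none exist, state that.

Check each profile: it is a Nash equilibrium iff no player can strictly gain by switching unilaterally.
(A, b1): P2 can switch to b2 (-5 → 3). Not NE.
(A, b2): P2 can switch to b3 (3 → 5). Not NE.
(A, b3): P1 can switch to B (1 → 4). Not NE.
(A, b4): P2 can switch to b3 (4 → 5). Not NE.
(A, b5): P1 can switch to D (-2 → 0). Not NE.
(B, b1): P1 can switch to A (0 → 5). Not NE.
(B, b2): P1 can switch to A (-1 → 2). Not NE.
(B, b3): P2 can switch to b1 (-3 → -2). Not NE.
(B, b4): P1 can switch to A (2 → 5). Not NE.
(B, b5): P1 can switch to A (-5 → -2). Not NE.
(C, b1): P1 can switch to A (-4 → 5). Not NE.
(C, b2): P1 can switch to A (1 → 2). Not NE.
(The remaining 8 profiles each have a profitable deviation by the same check.)

There is no pure-strategy Nash equilibrium.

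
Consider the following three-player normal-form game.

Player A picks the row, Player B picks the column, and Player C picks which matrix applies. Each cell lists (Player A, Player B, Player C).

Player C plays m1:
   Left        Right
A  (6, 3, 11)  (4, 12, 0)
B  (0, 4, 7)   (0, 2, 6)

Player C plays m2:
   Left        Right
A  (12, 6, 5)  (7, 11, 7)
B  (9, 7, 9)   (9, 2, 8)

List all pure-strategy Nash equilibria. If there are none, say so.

Mark each player's best response to every combination of opponents' strategies; a profile where every player is best-responding is a pure Nash equilibrium.
Player A against (Left, m1): payoffs 6, 0 → best response A.
Player A against (Left, m2): payoffs 12, 9 → best response A.
Player A against (Right, m1): payoffs 4, 0 → best response A.
Player A against (Right, m2): payoffs 7, 9 → best response B.
Player B against (A, m1): payoffs 3, 12 → best response Right.
Player B against (A, m2): payoffs 6, 11 → best response Right.
Player B against (B, m1): payoffs 4, 2 → best response Left.
Player B against (B, m2): payoffs 7, 2 → best response Left.
Player C against (A, Left): payoffs 11, 5 → best response m1.
Player C against (A, Right): payoffs 0, 7 → best response m2.
Player C against (B, Left): payoffs 7, 9 → best response m2.
Player C against (B, Right): payoffs 6, 8 → best response m2.
No profile is a mutual best response for all players.

No pure-strategy Nash equilibrium.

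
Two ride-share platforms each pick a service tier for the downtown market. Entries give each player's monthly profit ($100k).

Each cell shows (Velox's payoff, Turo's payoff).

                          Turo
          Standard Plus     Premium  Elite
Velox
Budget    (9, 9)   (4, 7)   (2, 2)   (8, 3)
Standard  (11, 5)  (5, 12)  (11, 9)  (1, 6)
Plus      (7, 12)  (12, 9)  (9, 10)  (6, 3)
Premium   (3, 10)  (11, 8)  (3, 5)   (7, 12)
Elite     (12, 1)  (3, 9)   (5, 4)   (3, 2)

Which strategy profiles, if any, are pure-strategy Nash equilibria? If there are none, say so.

This game has no pure Nash equilibrium.

Check each profile: it is a Nash equilibrium iff no player can strictly gain by switching unilaterally.
(Budget, Standard): Velox can switch to Standard (9 → 11). Not NE.
(Budget, Plus): Velox can switch to Standard (4 → 5). Not NE.
(Budget, Premium): Velox can switch to Standard (2 → 11). Not NE.
(Budget, Elite): Turo can switch to Standard (3 → 9). Not NE.
(Standard, Standard): Velox can switch to Elite (11 → 12). Not NE.
(Standard, Plus): Velox can switch to Plus (5 → 12). Not NE.
(Standard, Premium): Turo can switch to Plus (9 → 12). Not NE.
(Standard, Elite): Velox can switch to Budget (1 → 8). Not NE.
(Plus, Standard): Velox can switch to Budget (7 → 9). Not NE.
(Plus, Plus): Turo can switch to Standard (9 → 12). Not NE.
(The remaining 10 profiles each have a profitable deviation by the same check.)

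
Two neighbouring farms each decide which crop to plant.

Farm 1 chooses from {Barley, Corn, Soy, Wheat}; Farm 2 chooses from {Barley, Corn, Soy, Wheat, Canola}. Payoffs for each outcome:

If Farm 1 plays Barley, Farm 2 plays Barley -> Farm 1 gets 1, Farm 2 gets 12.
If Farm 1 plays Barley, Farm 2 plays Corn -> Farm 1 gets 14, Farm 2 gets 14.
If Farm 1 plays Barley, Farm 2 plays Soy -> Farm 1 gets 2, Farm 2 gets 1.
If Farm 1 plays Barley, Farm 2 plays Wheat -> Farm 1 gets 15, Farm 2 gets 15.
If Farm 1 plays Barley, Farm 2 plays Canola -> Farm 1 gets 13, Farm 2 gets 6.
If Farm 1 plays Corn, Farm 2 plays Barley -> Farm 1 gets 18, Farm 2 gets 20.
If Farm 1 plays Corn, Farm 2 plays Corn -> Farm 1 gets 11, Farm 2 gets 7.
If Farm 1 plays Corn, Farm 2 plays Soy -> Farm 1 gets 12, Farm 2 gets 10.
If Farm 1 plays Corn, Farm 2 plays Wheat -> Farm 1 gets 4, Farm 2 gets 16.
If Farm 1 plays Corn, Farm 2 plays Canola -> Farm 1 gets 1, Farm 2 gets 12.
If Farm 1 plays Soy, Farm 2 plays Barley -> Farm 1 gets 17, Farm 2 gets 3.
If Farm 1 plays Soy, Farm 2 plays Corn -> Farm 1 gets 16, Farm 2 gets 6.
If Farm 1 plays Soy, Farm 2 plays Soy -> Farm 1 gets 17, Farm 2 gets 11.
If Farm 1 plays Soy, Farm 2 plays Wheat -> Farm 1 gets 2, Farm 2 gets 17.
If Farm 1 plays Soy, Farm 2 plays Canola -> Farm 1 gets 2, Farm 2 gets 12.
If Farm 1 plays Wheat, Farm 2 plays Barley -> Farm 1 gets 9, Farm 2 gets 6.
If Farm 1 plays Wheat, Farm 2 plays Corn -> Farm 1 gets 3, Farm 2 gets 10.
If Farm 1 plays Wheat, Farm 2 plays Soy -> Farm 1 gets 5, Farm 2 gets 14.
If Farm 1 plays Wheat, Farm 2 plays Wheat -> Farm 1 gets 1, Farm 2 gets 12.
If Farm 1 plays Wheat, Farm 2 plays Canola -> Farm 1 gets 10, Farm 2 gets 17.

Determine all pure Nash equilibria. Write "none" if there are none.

Farm 1 against Barley: payoffs 1, 18, 17, 9 → best response Corn.
Farm 1 against Corn: payoffs 14, 11, 16, 3 → best response Soy.
Farm 1 against Soy: payoffs 2, 12, 17, 5 → best response Soy.
Farm 1 against Wheat: payoffs 15, 4, 2, 1 → best response Barley.
Farm 1 against Canola: payoffs 13, 1, 2, 10 → best response Barley.
Farm 2 against Barley: payoffs 12, 14, 1, 15, 6 → best response Wheat.
Farm 2 against Corn: payoffs 20, 7, 10, 16, 12 → best response Barley.
Farm 2 against Soy: payoffs 3, 6, 11, 17, 12 → best response Wheat.
Farm 2 against Wheat: payoffs 6, 10, 14, 12, 17 → best response Canola.
Mutual best responses: (Barley, Wheat); (Corn, Barley).

Pure-strategy Nash equilibria: (Barley, Wheat) and (Corn, Barley)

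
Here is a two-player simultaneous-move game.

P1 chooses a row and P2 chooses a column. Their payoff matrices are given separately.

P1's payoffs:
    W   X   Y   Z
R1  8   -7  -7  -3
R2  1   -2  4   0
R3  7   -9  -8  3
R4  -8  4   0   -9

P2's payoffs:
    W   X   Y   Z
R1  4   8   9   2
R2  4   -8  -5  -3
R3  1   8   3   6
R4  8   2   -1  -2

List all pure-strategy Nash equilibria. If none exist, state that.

There is no pure-strategy Nash equilibrium.

For each player, find the best response to each opponent profile; mutual best responses are the pure NE.
P1 against W: payoffs 8, 1, 7, -8 → best response R1.
P1 against X: payoffs -7, -2, -9, 4 → best response R4.
P1 against Y: payoffs -7, 4, -8, 0 → best response R2.
P1 against Z: payoffs -3, 0, 3, -9 → best response R3.
P2 against R1: payoffs 4, 8, 9, 2 → best response Y.
P2 against R2: payoffs 4, -8, -5, -3 → best response W.
P2 against R3: payoffs 1, 8, 3, 6 → best response X.
P2 against R4: payoffs 8, 2, -1, -2 → best response W.
No profile is a mutual best response for all players.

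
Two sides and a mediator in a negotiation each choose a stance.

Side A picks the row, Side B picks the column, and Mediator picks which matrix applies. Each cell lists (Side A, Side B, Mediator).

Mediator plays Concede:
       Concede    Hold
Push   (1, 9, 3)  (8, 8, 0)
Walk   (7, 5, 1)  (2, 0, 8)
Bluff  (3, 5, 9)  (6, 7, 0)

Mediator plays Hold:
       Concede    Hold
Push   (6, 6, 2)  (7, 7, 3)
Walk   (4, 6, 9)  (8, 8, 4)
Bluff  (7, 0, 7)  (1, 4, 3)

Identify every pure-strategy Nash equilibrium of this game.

(Push, Concede, Concede): Side A can switch to Walk (1 → 7). Not NE.
(Push, Concede, Hold): Side A can switch to Bluff (6 → 7). Not NE.
(Push, Hold, Concede): Side B can switch to Concede (8 → 9). Not NE.
(Push, Hold, Hold): Side A can switch to Walk (7 → 8). Not NE.
(Walk, Concede, Concede): Mediator can switch to Hold (1 → 9). Not NE.
(Walk, Concede, Hold): Side A can switch to Push (4 → 6). Not NE.
(Walk, Hold, Concede): Side A can switch to Push (2 → 8). Not NE.
(Walk, Hold, Hold): Mediator can switch to Concede (4 → 8). Not NE.
(Bluff, Concede, Concede): Side A can switch to Walk (3 → 7). Not NE.
(Bluff, Concede, Hold): Side B can switch to Hold (0 → 4). Not NE.
(Bluff, Hold, Concede): Side A can switch to Push (6 → 8). Not NE.
(Bluff, Hold, Hold): Side A can switch to Push (1 → 7). Not NE.

There is no pure-strategy Nash equilibrium.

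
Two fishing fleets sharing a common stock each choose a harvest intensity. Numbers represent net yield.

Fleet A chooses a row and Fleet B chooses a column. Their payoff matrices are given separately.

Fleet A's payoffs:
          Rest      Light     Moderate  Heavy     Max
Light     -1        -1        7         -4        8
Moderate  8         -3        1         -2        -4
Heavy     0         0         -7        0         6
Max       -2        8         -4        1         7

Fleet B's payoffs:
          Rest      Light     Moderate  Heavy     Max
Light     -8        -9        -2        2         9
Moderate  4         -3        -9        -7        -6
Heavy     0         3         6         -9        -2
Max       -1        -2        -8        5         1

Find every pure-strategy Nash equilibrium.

(Light, Rest): Fleet A can switch to Moderate (-1 → 8). Not NE.
(Light, Light): Fleet A can switch to Heavy (-1 → 0). Not NE.
(Light, Moderate): Fleet B can switch to Heavy (-2 → 2). Not NE.
(Light, Heavy): Fleet A can switch to Moderate (-4 → -2). Not NE.
(Light, Max): Fleet A gets 8, best alternative 7; Fleet B gets 9, best alternative 2. No profitable deviation — NE.
(Moderate, Rest): Fleet A gets 8, best alternative 0; Fleet B gets 4, best alternative -3. No profitable deviation — NE.
(Moderate, Light): Fleet A can switch to Light (-3 → -1). Not NE.
(Moderate, Moderate): Fleet A can switch to Light (1 → 7). Not NE.
(Moderate, Heavy): Fleet A can switch to Heavy (-2 → 0). Not NE.
(Moderate, Max): Fleet A can switch to Light (-4 → 8). Not NE.
(Max, Heavy): Fleet A gets 1, best alternative 0; Fleet B gets 5, best alternative 1. No profitable deviation — NE.
(The remaining 9 profiles each have a profitable deviation by the same check.)

(Light, Max), (Moderate, Rest), (Max, Heavy)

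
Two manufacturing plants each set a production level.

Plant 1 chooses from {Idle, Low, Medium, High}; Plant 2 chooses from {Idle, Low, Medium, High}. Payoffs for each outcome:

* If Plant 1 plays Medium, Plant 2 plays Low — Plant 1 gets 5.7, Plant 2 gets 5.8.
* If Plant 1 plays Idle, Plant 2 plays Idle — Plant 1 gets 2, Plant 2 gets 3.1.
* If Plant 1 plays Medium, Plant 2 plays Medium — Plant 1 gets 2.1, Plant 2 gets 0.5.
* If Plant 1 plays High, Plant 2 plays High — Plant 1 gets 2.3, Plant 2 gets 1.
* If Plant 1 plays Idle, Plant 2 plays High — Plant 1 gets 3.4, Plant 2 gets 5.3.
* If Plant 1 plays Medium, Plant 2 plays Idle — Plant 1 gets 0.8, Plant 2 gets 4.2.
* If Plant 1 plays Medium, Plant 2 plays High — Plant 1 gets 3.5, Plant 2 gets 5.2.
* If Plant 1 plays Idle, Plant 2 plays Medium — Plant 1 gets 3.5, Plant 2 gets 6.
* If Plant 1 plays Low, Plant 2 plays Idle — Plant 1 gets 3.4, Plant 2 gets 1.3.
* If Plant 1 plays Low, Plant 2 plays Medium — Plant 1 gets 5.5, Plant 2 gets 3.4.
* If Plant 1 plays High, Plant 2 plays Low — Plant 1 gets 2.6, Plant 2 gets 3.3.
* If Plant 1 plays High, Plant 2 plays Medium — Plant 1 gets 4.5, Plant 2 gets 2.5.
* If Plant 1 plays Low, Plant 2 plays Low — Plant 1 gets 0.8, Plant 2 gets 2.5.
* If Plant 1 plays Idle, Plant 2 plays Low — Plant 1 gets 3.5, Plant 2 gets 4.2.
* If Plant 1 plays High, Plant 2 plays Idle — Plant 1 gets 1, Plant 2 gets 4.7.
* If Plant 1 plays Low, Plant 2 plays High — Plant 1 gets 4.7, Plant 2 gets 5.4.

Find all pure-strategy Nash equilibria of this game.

Plant 1 against Idle: payoffs 2, 3.4, 0.8, 1 → best response Low.
Plant 1 against Low: payoffs 3.5, 0.8, 5.7, 2.6 → best response Medium.
Plant 1 against Medium: payoffs 3.5, 5.5, 2.1, 4.5 → best response Low.
Plant 1 against High: payoffs 3.4, 4.7, 3.5, 2.3 → best response Low.
Plant 2 against Idle: payoffs 3.1, 4.2, 6, 5.3 → best response Medium.
Plant 2 against Low: payoffs 1.3, 2.5, 3.4, 5.4 → best response High.
Plant 2 against Medium: payoffs 4.2, 5.8, 0.5, 5.2 → best response Low.
Plant 2 against High: payoffs 4.7, 3.3, 2.5, 1 → best response Idle.
Mutual best responses: (Low, High); (Medium, Low).

Pure-strategy Nash equilibria: (Low, High) and (Medium, Low)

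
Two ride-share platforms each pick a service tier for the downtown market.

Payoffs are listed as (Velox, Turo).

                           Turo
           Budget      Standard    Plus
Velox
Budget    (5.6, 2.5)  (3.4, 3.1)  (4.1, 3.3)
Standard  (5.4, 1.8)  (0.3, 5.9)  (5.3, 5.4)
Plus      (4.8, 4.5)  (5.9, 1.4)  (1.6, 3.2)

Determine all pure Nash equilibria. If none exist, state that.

This game has no pure Nash equilibrium.

(Budget, Budget): Turo can switch to Standard (2.5 → 3.1). Not NE.
(Budget, Standard): Velox can switch to Plus (3.4 → 5.9). Not NE.
(Budget, Plus): Velox can switch to Standard (4.1 → 5.3). Not NE.
(Standard, Budget): Velox can switch to Budget (5.4 → 5.6). Not NE.
(Standard, Standard): Velox can switch to Budget (0.3 → 3.4). Not NE.
(Standard, Plus): Turo can switch to Standard (5.4 → 5.9). Not NE.
(The remaining 3 profiles each have a profitable deviation by the same check.)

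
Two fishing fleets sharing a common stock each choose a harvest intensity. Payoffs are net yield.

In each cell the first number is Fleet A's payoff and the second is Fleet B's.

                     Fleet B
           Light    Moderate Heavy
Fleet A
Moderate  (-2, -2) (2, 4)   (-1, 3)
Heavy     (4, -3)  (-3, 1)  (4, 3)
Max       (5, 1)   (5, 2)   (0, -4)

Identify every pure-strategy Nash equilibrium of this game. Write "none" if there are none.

Mark each player's best response to every combination of opponents' strategies; a profile where every player is best-responding is a pure Nash equilibrium.
Fleet A against Light: payoffs -2, 4, 5 → best response Max.
Fleet A against Moderate: payoffs 2, -3, 5 → best response Max.
Fleet A against Heavy: payoffs -1, 4, 0 → best response Heavy.
Fleet B against Moderate: payoffs -2, 4, 3 → best response Moderate.
Fleet B against Heavy: payoffs -3, 1, 3 → best response Heavy.
Fleet B against Max: payoffs 1, 2, -4 → best response Moderate.
Mutual best responses: (Heavy, Heavy); (Max, Moderate).

Pure-strategy Nash equilibria: (Heavy, Heavy), (Max, Moderate)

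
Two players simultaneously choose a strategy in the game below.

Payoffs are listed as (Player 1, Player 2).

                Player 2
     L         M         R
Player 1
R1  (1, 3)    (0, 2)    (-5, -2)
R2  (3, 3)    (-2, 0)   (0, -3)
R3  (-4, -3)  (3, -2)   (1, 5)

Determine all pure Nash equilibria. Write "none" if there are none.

Pure-strategy Nash equilibria: (R2, L), (R3, R)

Player 1 against L: payoffs 1, 3, -4 → best response R2.
Player 1 against M: payoffs 0, -2, 3 → best response R3.
Player 1 against R: payoffs -5, 0, 1 → best response R3.
Player 2 against R1: payoffs 3, 2, -2 → best response L.
Player 2 against R2: payoffs 3, 0, -3 → best response L.
Player 2 against R3: payoffs -3, -2, 5 → best response R.
Mutual best responses: (R2, L); (R3, R).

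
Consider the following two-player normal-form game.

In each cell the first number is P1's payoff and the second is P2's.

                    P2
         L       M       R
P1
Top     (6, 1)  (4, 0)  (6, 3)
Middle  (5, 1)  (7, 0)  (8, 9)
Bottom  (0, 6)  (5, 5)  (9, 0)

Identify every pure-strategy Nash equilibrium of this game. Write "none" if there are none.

No pure-strategy Nash equilibrium.

P1 against L: payoffs 6, 5, 0 → best response Top.
P1 against M: payoffs 4, 7, 5 → best response Middle.
P1 against R: payoffs 6, 8, 9 → best response Bottom.
P2 against Top: payoffs 1, 0, 3 → best response R.
P2 against Middle: payoffs 1, 0, 9 → best response R.
P2 against Bottom: payoffs 6, 5, 0 → best response L.
No profile is a mutual best response for all players.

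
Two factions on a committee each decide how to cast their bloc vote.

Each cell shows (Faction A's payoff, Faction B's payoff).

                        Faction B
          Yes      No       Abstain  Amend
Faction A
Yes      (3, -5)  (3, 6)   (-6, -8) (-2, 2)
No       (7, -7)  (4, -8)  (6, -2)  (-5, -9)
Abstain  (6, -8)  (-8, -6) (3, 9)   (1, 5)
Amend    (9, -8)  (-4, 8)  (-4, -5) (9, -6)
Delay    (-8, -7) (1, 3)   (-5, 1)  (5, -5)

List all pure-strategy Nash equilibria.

Faction A against Yes: payoffs 3, 7, 6, 9, -8 → best response Amend.
Faction A against No: payoffs 3, 4, -8, -4, 1 → best response No.
Faction A against Abstain: payoffs -6, 6, 3, -4, -5 → best response No.
Faction A against Amend: payoffs -2, -5, 1, 9, 5 → best response Amend.
Faction B against Yes: payoffs -5, 6, -8, 2 → best response No.
Faction B against No: payoffs -7, -8, -2, -9 → best response Abstain.
Faction B against Abstain: payoffs -8, -6, 9, 5 → best response Abstain.
Faction B against Amend: payoffs -8, 8, -5, -6 → best response No.
Faction B against Delay: payoffs -7, 3, 1, -5 → best response No.
Mutual best responses: (No, Abstain).

The unique pure-strategy Nash equilibrium is (No, Abstain).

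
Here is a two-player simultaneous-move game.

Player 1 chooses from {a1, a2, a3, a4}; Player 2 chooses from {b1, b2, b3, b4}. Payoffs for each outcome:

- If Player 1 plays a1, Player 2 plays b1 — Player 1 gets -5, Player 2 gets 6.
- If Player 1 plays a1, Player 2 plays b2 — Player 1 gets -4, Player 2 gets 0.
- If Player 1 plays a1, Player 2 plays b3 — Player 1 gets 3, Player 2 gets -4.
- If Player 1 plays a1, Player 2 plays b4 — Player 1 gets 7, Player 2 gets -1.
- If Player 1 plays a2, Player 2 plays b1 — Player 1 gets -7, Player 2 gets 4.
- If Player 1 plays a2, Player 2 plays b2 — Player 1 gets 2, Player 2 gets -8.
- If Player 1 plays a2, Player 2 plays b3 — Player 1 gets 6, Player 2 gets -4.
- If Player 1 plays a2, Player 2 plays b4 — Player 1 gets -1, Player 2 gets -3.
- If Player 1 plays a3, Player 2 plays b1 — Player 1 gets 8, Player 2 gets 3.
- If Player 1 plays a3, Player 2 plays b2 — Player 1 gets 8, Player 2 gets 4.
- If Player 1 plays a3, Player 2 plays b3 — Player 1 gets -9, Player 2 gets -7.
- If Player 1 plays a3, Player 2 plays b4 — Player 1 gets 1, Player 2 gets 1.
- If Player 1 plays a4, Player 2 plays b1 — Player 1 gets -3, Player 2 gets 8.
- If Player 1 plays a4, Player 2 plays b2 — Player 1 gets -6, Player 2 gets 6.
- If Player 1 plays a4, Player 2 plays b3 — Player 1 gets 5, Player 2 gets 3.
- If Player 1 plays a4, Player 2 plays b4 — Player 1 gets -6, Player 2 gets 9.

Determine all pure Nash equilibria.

The unique pure-strategy Nash equilibrium is (a3, b2).

For each strategy profile, look for a profitable unilateral deviation.
(a1, b1): Player 1 can switch to a3 (-5 → 8). Not NE.
(a1, b2): Player 1 can switch to a2 (-4 → 2). Not NE.
(a1, b3): Player 1 can switch to a2 (3 → 6). Not NE.
(a1, b4): Player 2 can switch to b1 (-1 → 6). Not NE.
(a2, b1): Player 1 can switch to a1 (-7 → -5). Not NE.
(a2, b2): Player 1 can switch to a3 (2 → 8). Not NE.
(a2, b3): Player 2 can switch to b1 (-4 → 4). Not NE.
(a2, b4): Player 1 can switch to a1 (-1 → 7). Not NE.
(a3, b1): Player 2 can switch to b2 (3 → 4). Not NE.
(a3, b2): Player 1 gets 8, best alternative 2; Player 2 gets 4, best alternative 3. No profitable deviation — NE.
(a3, b3): Player 1 can switch to a1 (-9 → 3). Not NE.
(The remaining 5 profiles each have a profitable deviation by the same check.)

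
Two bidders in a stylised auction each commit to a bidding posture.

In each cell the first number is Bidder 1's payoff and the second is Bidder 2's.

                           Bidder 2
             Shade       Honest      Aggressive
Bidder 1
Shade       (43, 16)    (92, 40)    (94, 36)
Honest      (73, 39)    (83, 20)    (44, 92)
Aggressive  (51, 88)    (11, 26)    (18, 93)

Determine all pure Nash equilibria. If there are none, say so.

The unique pure-strategy Nash equilibrium is (Shade, Honest).

For each strategy profile, look for a profitable unilateral deviation.
(Shade, Shade): Bidder 1 can switch to Honest (43 → 73). Not NE.
(Shade, Honest): Bidder 1 gets 92, best alternative 83; Bidder 2 gets 40, best alternative 36. No profitable deviation — NE.
(Shade, Aggressive): Bidder 2 can switch to Honest (36 → 40). Not NE.
(Honest, Shade): Bidder 2 can switch to Aggressive (39 → 92). Not NE.
(Honest, Honest): Bidder 1 can switch to Shade (83 → 92). Not NE.
(Honest, Aggressive): Bidder 1 can switch to Shade (44 → 94). Not NE.
(Aggressive, Shade): Bidder 1 can switch to Honest (51 → 73). Not NE.
(Aggressive, Honest): Bidder 1 can switch to Shade (11 → 92). Not NE.
(Aggressive, Aggressive): Bidder 1 can switch to Shade (18 → 94). Not NE.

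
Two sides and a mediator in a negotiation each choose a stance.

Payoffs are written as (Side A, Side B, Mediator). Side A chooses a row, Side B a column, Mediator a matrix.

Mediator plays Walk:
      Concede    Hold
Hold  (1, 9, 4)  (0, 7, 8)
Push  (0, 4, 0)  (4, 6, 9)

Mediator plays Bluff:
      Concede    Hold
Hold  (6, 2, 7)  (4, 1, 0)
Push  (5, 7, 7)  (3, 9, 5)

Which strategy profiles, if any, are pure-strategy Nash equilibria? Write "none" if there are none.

(Hold, Concede, Bluff); (Push, Hold, Walk)

For each strategy profile, look for a profitable unilateral deviation.
(Hold, Concede, Walk): Mediator can switch to Bluff (4 → 7). Not NE.
(Hold, Concede, Bluff): Side A gets 6, best alternative 5; Side B gets 2, best alternative 1; Mediator gets 7, best alternative 4. No profitable deviation — NE.
(Hold, Hold, Walk): Side A can switch to Push (0 → 4). Not NE.
(Hold, Hold, Bluff): Side B can switch to Concede (1 → 2). Not NE.
(Push, Concede, Walk): Side A can switch to Hold (0 → 1). Not NE.
(Push, Concede, Bluff): Side A can switch to Hold (5 → 6). Not NE.
(Push, Hold, Walk): Side A gets 4, best alternative 0; Side B gets 6, best alternative 4; Mediator gets 9, best alternative 5. No profitable deviation — NE.
(Push, Hold, Bluff): Side A can switch to Hold (3 → 4). Not NE.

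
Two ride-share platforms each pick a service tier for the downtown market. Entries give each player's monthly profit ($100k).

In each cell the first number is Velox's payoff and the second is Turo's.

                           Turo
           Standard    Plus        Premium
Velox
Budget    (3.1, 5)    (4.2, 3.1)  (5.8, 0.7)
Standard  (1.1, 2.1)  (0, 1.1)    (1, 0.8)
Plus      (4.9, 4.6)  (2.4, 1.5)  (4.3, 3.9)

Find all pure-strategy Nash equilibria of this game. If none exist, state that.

(Budget, Standard): Velox can switch to Plus (3.1 → 4.9). Not NE.
(Budget, Plus): Turo can switch to Standard (3.1 → 5). Not NE.
(Budget, Premium): Turo can switch to Standard (0.7 → 5). Not NE.
(Standard, Standard): Velox can switch to Budget (1.1 → 3.1). Not NE.
(Standard, Plus): Velox can switch to Budget (0 → 4.2). Not NE.
(Standard, Premium): Velox can switch to Budget (1 → 5.8). Not NE.
(Plus, Standard): Velox gets 4.9, best alternative 3.1; Turo gets 4.6, best alternative 3.9. No profitable deviation — NE.
(Plus, Plus): Velox can switch to Budget (2.4 → 4.2). Not NE.
(Plus, Premium): Velox can switch to Budget (4.3 → 5.8). Not NE.

(Plus, Standard)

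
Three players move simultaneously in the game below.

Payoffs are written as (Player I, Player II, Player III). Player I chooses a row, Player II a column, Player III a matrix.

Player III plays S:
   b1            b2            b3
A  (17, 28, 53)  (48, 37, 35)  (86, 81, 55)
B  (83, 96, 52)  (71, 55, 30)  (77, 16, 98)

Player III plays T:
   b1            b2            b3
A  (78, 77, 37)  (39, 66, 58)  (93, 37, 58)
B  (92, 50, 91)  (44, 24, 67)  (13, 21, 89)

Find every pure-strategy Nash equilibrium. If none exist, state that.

The unique pure-strategy Nash equilibrium is (B, b1, T).

Mark each player's best response to every combination of opponents' strategies; a profile where every player is best-responding is a pure Nash equilibrium.
Player I against (b1, S): payoffs 17, 83 → best response B.
Player I against (b1, T): payoffs 78, 92 → best response B.
Player I against (b2, S): payoffs 48, 71 → best response B.
Player I against (b2, T): payoffs 39, 44 → best response B.
Player I against (b3, S): payoffs 86, 77 → best response A.
Player I against (b3, T): payoffs 93, 13 → best response A.
Player II against (A, S): payoffs 28, 37, 81 → best response b3.
Player II against (A, T): payoffs 77, 66, 37 → best response b1.
Player II against (B, S): payoffs 96, 55, 16 → best response b1.
Player II against (B, T): payoffs 50, 24, 21 → best response b1.
Player III against (A, b1): payoffs 53, 37 → best response S.
Player III against (A, b2): payoffs 35, 58 → best response T.
Player III against (A, b3): payoffs 55, 58 → best response T.
Player III against (B, b1): payoffs 52, 91 → best response T.
Player III against (B, b2): payoffs 30, 67 → best response T.
Player III against (B, b3): payoffs 98, 89 → best response S.
Mutual best responses: (B, b1, T).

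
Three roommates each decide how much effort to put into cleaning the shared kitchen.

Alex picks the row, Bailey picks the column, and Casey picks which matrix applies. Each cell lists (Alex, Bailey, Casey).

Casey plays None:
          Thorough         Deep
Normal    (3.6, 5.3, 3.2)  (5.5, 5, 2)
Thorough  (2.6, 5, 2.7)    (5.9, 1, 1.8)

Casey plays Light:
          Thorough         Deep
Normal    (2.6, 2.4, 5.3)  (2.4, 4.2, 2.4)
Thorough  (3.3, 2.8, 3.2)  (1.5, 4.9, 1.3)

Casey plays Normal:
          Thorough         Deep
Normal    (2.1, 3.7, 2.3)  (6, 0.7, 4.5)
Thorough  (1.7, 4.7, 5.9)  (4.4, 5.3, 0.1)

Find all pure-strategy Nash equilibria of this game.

none

Check each profile: it is a Nash equilibrium iff no player can strictly gain by switching unilaterally.
(Normal, Thorough, None): Casey can switch to Light (3.2 → 5.3). Not NE.
(Normal, Thorough, Light): Alex can switch to Thorough (2.6 → 3.3). Not NE.
(Normal, Thorough, Normal): Casey can switch to None (2.3 → 3.2). Not NE.
(Normal, Deep, None): Alex can switch to Thorough (5.5 → 5.9). Not NE.
(Normal, Deep, Light): Casey can switch to Normal (2.4 → 4.5). Not NE.
(Normal, Deep, Normal): Bailey can switch to Thorough (0.7 → 3.7). Not NE.
(Thorough, Thorough, None): Alex can switch to Normal (2.6 → 3.6). Not NE.
(Thorough, Thorough, Light): Bailey can switch to Deep (2.8 → 4.9). Not NE.
(Thorough, Thorough, Normal): Alex can switch to Normal (1.7 → 2.1). Not NE.
(Thorough, Deep, None): Bailey can switch to Thorough (1 → 5). Not NE.
(Thorough, Deep, Light): Alex can switch to Normal (1.5 → 2.4). Not NE.
(Thorough, Deep, Normal): Alex can switch to Normal (4.4 → 6). Not NE.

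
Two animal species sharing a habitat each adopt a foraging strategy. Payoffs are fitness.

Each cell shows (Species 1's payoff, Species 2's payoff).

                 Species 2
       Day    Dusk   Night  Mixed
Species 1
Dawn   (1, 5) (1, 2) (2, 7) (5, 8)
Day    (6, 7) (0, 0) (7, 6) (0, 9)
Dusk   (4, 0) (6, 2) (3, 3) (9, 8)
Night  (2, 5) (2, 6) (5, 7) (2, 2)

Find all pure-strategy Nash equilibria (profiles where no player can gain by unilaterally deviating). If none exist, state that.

For each player, find the best response to each opponent profile; mutual best responses are the pure NE.
Species 1 against Day: payoffs 1, 6, 4, 2 → best response Day.
Species 1 against Dusk: payoffs 1, 0, 6, 2 → best response Dusk.
Species 1 against Night: payoffs 2, 7, 3, 5 → best response Day.
Species 1 against Mixed: payoffs 5, 0, 9, 2 → best response Dusk.
Species 2 against Dawn: payoffs 5, 2, 7, 8 → best response Mixed.
Species 2 against Day: payoffs 7, 0, 6, 9 → best response Mixed.
Species 2 against Dusk: payoffs 0, 2, 3, 8 → best response Mixed.
Species 2 against Night: payoffs 5, 6, 7, 2 → best response Night.
Mutual best responses: (Dusk, Mixed).

(Dusk, Mixed)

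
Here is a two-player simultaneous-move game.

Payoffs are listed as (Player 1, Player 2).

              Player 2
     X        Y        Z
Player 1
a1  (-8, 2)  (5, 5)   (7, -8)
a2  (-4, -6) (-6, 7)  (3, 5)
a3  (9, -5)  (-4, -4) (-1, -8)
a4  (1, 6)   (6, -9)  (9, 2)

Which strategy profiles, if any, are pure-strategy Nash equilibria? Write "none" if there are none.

Player 1 against X: payoffs -8, -4, 9, 1 → best response a3.
Player 1 against Y: payoffs 5, -6, -4, 6 → best response a4.
Player 1 against Z: payoffs 7, 3, -1, 9 → best response a4.
Player 2 against a1: payoffs 2, 5, -8 → best response Y.
Player 2 against a2: payoffs -6, 7, 5 → best response Y.
Player 2 against a3: payoffs -5, -4, -8 → best response Y.
Player 2 against a4: payoffs 6, -9, 2 → best response X.
No profile is a mutual best response for all players.

No pure-strategy Nash equilibrium.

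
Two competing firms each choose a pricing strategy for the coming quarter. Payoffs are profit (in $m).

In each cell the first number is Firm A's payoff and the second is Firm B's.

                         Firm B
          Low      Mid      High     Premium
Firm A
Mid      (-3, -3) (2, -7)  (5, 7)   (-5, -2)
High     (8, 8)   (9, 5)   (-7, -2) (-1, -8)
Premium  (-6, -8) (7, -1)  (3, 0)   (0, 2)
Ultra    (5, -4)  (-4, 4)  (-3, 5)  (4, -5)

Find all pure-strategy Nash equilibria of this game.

The pure Nash equilibria are (Mid, High); (High, Low).

Firm A against Low: payoffs -3, 8, -6, 5 → best response High.
Firm A against Mid: payoffs 2, 9, 7, -4 → best response High.
Firm A against High: payoffs 5, -7, 3, -3 → best response Mid.
Firm A against Premium: payoffs -5, -1, 0, 4 → best response Ultra.
Firm B against Mid: payoffs -3, -7, 7, -2 → best response High.
Firm B against High: payoffs 8, 5, -2, -8 → best response Low.
Firm B against Premium: payoffs -8, -1, 0, 2 → best response Premium.
Firm B against Ultra: payoffs -4, 4, 5, -5 → best response High.
Mutual best responses: (Mid, High); (High, Low).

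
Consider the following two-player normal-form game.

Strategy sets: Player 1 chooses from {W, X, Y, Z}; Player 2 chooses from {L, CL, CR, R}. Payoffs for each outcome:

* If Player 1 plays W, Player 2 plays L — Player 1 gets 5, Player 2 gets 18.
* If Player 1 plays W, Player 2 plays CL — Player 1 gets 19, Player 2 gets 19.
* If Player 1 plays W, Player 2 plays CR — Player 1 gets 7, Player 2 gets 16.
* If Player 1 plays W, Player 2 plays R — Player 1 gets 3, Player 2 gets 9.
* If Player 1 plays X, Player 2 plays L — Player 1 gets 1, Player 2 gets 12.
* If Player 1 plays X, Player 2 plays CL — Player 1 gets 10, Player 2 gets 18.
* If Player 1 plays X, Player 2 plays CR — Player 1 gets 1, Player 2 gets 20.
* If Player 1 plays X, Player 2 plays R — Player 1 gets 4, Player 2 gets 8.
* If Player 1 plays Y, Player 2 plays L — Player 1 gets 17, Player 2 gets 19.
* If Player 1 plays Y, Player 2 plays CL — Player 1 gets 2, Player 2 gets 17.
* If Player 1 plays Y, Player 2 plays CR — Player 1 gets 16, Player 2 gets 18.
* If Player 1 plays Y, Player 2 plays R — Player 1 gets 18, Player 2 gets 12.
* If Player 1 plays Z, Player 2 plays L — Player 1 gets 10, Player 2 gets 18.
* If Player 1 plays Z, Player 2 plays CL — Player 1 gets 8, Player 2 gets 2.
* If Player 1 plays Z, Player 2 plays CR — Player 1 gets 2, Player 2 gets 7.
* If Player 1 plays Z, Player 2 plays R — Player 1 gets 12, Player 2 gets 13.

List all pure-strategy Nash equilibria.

(W, CL) and (Y, L)

Player 1 against L: payoffs 5, 1, 17, 10 → best response Y.
Player 1 against CL: payoffs 19, 10, 2, 8 → best response W.
Player 1 against CR: payoffs 7, 1, 16, 2 → best response Y.
Player 1 against R: payoffs 3, 4, 18, 12 → best response Y.
Player 2 against W: payoffs 18, 19, 16, 9 → best response CL.
Player 2 against X: payoffs 12, 18, 20, 8 → best response CR.
Player 2 against Y: payoffs 19, 17, 18, 12 → best response L.
Player 2 against Z: payoffs 18, 2, 7, 13 → best response L.
Mutual best responses: (W, CL); (Y, L).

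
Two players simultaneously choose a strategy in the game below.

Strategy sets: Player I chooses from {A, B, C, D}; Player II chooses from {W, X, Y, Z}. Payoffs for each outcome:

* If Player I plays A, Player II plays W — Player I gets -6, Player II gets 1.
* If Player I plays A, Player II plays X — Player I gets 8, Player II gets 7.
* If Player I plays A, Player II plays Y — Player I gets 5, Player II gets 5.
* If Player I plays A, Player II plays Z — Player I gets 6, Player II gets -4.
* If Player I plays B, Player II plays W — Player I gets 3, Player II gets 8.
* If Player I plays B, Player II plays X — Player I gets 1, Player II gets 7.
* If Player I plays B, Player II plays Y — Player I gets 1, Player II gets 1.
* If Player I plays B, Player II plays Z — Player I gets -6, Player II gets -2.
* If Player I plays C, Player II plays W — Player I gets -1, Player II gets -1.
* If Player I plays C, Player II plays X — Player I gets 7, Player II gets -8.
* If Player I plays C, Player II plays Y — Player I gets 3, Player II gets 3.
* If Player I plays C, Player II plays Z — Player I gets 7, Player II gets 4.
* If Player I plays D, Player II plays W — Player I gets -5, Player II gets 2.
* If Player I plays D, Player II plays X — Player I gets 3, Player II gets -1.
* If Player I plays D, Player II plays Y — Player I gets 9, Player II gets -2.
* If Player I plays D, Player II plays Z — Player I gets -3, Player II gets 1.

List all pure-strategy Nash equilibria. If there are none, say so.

(A, X) and (B, W) and (C, Z)

Mark each player's best response to every combination of opponents' strategies; a profile where every player is best-responding is a pure Nash equilibrium.
Player I against W: payoffs -6, 3, -1, -5 → best response B.
Player I against X: payoffs 8, 1, 7, 3 → best response A.
Player I against Y: payoffs 5, 1, 3, 9 → best response D.
Player I against Z: payoffs 6, -6, 7, -3 → best response C.
Player II against A: payoffs 1, 7, 5, -4 → best response X.
Player II against B: payoffs 8, 7, 1, -2 → best response W.
Player II against C: payoffs -1, -8, 3, 4 → best response Z.
Player II against D: payoffs 2, -1, -2, 1 → best response W.
Mutual best responses: (A, X); (B, W); (C, Z).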